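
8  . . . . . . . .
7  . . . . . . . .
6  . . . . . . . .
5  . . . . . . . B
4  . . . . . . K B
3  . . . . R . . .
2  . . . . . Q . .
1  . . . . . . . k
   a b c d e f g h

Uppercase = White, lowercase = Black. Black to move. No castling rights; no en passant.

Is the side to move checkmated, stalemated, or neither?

Black to move; black king on h1.
In check: no.
King squares — g1: attacked by Qf2; g2: attacked by Qf2; h2: attacked by Qf2.
Legal moves for Black: none.
Not in check and no legal moves → stalemate.

stalemate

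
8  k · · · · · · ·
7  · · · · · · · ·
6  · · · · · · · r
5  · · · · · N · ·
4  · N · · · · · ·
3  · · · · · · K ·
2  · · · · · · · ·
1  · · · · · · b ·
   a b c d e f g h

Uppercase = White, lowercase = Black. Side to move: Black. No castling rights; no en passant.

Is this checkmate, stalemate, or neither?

Black to move; black king on a8.
In check: no.
Legal moves for Black include: Kb8, Kb7, Ka7, Rh8, Rh7, Rg6+, Rf6, Re6, Rd6, Rc6, Rb6, Ra6, Rh5, Rh4, Rh3+, Rh2, Rh1, Ba7, ... (list truncated; more exist).
Black has legal moves and is not in check → neither.

neither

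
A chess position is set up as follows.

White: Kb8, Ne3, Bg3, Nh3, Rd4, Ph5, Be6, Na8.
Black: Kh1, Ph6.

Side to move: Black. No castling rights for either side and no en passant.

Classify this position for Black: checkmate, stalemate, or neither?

stalemate

Black to move; black king on h1.
In check: no.
King squares — g1: attacked by Nh3; g2: attacked by Ne3; h2: attacked by Bg3.
Legal moves for Black: none.
Not in check and no legal moves → stalemate.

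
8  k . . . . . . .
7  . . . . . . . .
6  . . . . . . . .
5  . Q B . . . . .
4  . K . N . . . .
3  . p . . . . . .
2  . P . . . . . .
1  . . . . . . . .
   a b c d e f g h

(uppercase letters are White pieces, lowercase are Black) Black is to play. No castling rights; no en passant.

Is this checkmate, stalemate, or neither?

stalemate

Black to move; black king on a8.
In check: no.
King squares — a7: attacked by Bc5; b7: attacked by Qb5; b8: attacked by Qb5.
Legal moves for Black: none.
Not in check and no legal moves → stalemate.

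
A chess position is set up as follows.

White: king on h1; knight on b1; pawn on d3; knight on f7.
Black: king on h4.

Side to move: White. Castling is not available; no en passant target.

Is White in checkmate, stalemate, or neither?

neither

White to move; white king on h1.
In check: no.
Legal moves for White: Nh8, Nd8, Nh6, Nd6, Ng5, Ne5, Kh2, Kg2, Kg1, Nc3, Na3, Nd2, d4.
White has 13 legal moves and is not in check → neither.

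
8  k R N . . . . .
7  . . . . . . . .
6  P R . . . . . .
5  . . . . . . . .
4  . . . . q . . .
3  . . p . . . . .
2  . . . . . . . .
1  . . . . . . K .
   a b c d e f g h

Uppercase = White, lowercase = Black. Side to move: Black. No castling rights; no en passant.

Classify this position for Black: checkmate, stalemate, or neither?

checkmate

Black to move; black king on a8.
In check: yes, from the white rook on b8.
King squares — a7: attacked by Nc8; b7: attacked by Pa6; b8: attacked by Rb6.
Legal moves for Black: none.
In check with no legal moves → checkmate.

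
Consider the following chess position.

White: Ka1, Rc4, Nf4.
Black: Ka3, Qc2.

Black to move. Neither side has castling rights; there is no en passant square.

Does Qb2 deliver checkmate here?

After Qb2: white king on a1; in check: yes, from the black queen on b2.
King squares — b1: attacked by Qb2; a2: attacked by Qb2; b2: attacked by Ka3.
White has no legal moves → checkmate.

yes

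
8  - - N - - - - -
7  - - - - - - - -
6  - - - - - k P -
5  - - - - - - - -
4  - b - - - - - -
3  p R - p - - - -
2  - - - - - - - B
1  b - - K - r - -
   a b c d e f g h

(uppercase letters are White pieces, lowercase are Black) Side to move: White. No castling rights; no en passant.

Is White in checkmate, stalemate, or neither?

White to move; white king on d1.
In check: yes, from the black rook on f1.
King squares — c1: attacked by Rf1; e1: attacked by Rf1; c2: attacked by Pd3; d2: attacked by Bb4; e2: attacked by Pd3.
Legal moves for White: none.
In check with no legal moves → checkmate.

checkmate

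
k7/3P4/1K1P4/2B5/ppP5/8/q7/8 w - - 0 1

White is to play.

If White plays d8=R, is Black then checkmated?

After d8=R: black king on a8; in check: yes, from the white rook on d8.
King squares — a7: attacked by Kb6; b7: attacked by Kb6; b8: attacked by Rd8.
Black has no legal moves → checkmate.

yes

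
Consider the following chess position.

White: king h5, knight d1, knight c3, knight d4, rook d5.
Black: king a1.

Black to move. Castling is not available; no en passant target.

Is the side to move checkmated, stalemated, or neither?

Black to move; black king on a1.
In check: no.
King squares — b1: attacked by Nc3; a2: attacked by Nc3; b2: attacked by Nd1.
Legal moves for Black: none.
Not in check and no legal moves → stalemate.

stalemate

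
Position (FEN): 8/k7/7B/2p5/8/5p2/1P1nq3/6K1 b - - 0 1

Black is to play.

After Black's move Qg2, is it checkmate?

After Qg2: white king on g1; in check: yes, from the black queen on g2.
King squares — f1: attacked by Nd2; h1: attacked by Qg2; f2: attacked by Qg2; g2: attacked by Pf3; h2: attacked by Qg2.
White has no legal moves → checkmate.

yes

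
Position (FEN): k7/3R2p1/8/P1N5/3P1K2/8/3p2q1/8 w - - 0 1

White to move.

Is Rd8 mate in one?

no

After Rd8: black king on a8; in check: yes, from the white rook on d8.
Black has 1 legal reply: Ka7.
In check but a legal move exists → not checkmate.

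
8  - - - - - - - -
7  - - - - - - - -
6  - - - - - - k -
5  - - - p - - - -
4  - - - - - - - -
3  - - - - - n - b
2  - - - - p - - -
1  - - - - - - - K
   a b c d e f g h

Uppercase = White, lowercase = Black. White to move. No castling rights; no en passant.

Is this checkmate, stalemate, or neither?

stalemate

White to move; white king on h1.
In check: no.
King squares — g1: attacked by Nf3; g2: attacked by Bh3; h2: attacked by Nf3.
Legal moves for White: none.
Not in check and no legal moves → stalemate.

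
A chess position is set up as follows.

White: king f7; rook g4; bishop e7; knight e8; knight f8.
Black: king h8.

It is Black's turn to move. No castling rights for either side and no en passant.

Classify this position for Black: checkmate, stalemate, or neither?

stalemate

Black to move; black king on h8.
In check: no.
King squares — g7: attacked by Rg4; h7: attacked by Nf8; g8: attacked by Rg4.
Legal moves for Black: none.
Not in check and no legal moves → stalemate.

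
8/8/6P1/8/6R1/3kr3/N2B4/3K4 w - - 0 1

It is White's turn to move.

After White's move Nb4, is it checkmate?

After Nb4: black king on d3; in check: yes, from the white knight on b4.
King squares — c2: attacked by Kd1; d2: attacked by Kd1; e2: attacked by Kd1; c3: attacked by Bd2; e3: own rook; c4: attacked by Rg4; d4: attacked by Rg4; e4: attacked by Rg4.
Black has no legal moves → checkmate.

yes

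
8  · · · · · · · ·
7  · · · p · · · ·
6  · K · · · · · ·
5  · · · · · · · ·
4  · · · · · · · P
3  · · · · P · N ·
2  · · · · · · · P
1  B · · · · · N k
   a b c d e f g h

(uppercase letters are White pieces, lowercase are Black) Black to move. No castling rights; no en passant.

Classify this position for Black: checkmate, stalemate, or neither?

Black to move; black king on h1.
In check: yes, from the white knight on g3.
King squares — g1: available; g2: available; h2: available.
Legal moves for Black: Kxh2, Kg2, Kxg1.
Black is in check but has 3 legal moves → neither.

neither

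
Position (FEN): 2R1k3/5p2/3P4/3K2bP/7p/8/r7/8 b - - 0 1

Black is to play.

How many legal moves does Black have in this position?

Black to move; king on e8.
In check: yes, from the white rook on c8.
Legal moves: Kd7, Bd8.
Count: 2.

2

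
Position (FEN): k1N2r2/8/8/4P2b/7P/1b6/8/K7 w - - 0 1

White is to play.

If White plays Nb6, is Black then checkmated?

After Nb6: black king on a8; in check: yes, from the white knight on b6.
Black has 3 legal replies: Kb8, Kb7, Ka7.
In check but a legal move exists → not checkmate.

no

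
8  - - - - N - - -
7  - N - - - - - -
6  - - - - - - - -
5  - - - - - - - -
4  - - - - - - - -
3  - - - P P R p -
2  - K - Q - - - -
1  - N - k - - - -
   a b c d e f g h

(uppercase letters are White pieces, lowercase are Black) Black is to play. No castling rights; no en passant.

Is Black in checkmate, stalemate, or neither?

checkmate

Black to move; black king on d1.
In check: yes, from the white queen on d2.
King squares — c1: attacked by Kb2; e1: attacked by Qd2; c2: attacked by Kb2; d2: attacked by Nb1; e2: attacked by Qd2.
Legal moves for Black: none.
In check with no legal moves → checkmate.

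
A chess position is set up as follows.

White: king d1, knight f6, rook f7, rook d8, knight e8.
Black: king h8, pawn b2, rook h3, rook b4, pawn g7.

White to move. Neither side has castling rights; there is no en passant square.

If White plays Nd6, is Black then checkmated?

yes

After Nd6: black king on h8; in check: yes, from the white rook on d8.
King squares — g7: own pawn; h7: attacked by Nf6; g8: attacked by Nf6.
Black has no legal moves → checkmate.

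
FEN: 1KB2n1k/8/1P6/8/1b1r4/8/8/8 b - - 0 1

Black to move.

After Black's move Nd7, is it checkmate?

no

After Nd7: white king on b8; in check: yes, from the black knight on d7.
White has 5 legal replies: Ka8, Kc7, Kb7, Ka7, Bxd7.
In check but a legal move exists → not checkmate.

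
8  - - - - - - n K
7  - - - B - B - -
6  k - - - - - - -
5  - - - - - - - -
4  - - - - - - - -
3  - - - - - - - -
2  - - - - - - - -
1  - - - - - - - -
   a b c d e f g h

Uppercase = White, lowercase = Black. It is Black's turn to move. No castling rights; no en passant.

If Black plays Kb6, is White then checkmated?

no

After Kb6: white king on h8; in check: no.
White is not in check, so this cannot be checkmate.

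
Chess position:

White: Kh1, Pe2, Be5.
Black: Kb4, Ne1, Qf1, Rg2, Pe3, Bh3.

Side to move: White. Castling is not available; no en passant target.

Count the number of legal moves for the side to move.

0

White to move; king on h1.
In check: yes, from the black queen on f1.
Legal moves: none.
Count: 0.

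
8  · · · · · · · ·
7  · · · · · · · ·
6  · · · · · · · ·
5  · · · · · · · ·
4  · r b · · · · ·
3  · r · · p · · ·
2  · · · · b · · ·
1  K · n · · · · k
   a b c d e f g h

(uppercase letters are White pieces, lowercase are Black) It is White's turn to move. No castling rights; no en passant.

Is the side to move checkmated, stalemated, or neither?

stalemate

White to move; white king on a1.
In check: no.
King squares — b1: attacked by Rb3; a2: attacked by Nc1; b2: attacked by Rb3.
Legal moves for White: none.
Not in check and no legal moves → stalemate.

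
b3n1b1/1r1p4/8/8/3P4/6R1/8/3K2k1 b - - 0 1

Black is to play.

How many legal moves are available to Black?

Black to move; king on g1.
In check: yes, from the white rook on g3.
Legal moves: Kh2, Kf2, Kh1, Kf1.
Count: 4.

4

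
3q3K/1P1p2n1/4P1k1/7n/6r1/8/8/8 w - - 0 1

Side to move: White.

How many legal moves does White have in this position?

0

White to move; king on h8.
In check: yes, from the black queen on d8.
Legal moves: none.
Count: 0.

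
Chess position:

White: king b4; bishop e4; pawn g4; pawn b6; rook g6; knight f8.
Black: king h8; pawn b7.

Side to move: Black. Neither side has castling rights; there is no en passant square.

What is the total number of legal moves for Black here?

Black to move; king on h8.
In check: no.
Legal moves: none.
Count: 0.

0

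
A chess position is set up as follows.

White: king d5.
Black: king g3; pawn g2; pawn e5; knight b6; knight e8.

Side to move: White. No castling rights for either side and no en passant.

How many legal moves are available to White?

White to move; king on d5.
In check: yes, from the black knight on b6.
Legal moves: Ke6, Kc6, Kxe5, Kc5, Ke4.
Count: 5.

5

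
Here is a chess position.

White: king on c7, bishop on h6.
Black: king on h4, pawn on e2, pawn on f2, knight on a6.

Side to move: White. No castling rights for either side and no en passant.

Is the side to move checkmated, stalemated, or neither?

neither

White to move; white king on c7.
In check: yes, from the black knight on a6.
King squares — b6: available; c6: available; d6: available; b7: available; d7: available; b8: attacked by Na6; c8: available; d8: available.
Legal moves for White: Kd8, Kc8, Kd7, Kb7, Kd6, Kc6, Kb6.
White is in check but has 7 legal moves → neither.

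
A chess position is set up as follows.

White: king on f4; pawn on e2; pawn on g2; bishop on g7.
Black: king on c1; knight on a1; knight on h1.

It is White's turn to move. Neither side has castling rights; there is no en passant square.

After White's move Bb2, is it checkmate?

no

After Bb2: black king on c1; in check: yes, from the white bishop on b2.
Black has 5 legal replies: Kd2, Kc2, Kxb2, Kd1, Kb1.
In check but a legal move exists → not checkmate.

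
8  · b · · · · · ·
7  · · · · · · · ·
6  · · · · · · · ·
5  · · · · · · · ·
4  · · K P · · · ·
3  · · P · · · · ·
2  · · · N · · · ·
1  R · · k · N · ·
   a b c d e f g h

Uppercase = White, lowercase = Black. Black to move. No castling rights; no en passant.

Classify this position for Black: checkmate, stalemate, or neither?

Black to move; black king on d1.
In check: yes, from the white rook on a1.
King squares — c1: attacked by Ra1; e1: attacked by Ra1; c2: available; d2: attacked by Nf1; e2: available.
Legal moves for Black: Ke2, Kc2.
Black is in check but has 2 legal moves → neither.

neither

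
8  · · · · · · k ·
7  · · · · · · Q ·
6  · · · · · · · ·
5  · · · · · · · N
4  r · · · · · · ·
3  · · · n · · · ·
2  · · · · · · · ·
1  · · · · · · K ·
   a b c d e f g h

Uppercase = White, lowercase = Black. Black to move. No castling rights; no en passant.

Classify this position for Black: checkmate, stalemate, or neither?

checkmate

Black to move; black king on g8.
In check: yes, from the white queen on g7.
King squares — f7: attacked by Qg7; g7: attacked by Nh5; h7: attacked by Qg7; f8: attacked by Qg7; h8: attacked by Qg7.
Legal moves for Black: none.
In check with no legal moves → checkmate.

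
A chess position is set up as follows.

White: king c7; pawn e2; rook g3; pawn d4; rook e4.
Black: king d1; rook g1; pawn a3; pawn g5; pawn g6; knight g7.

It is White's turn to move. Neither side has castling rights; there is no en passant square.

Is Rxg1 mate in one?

After Rxg1: black king on d1; in check: yes, from the white rook on g1.
Black has 2 legal replies: Kd2, Kc2.
In check but a legal move exists → not checkmate.

no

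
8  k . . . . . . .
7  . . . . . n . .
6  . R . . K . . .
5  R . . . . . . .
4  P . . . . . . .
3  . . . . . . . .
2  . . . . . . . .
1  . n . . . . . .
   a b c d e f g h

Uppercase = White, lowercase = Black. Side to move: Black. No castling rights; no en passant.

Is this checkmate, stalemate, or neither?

checkmate

Black to move; black king on a8.
In check: yes, from the white rook on a5.
King squares — a7: attacked by Ra5; b7: attacked by Rb6; b8: attacked by Rb6.
Legal moves for Black: none.
In check with no legal moves → checkmate.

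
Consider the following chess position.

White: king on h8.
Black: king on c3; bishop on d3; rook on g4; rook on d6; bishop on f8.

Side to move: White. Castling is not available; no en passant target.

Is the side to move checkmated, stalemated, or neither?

stalemate

White to move; white king on h8.
In check: no.
King squares — g7: attacked by Rg4; h7: attacked by Bd3; g8: attacked by Rg4.
Legal moves for White: none.
Not in check and no legal moves → stalemate.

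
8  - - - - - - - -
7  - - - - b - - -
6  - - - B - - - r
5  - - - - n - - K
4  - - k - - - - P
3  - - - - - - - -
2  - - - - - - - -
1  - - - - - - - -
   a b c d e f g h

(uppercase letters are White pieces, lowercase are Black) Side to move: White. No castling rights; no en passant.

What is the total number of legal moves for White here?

1

White to move; king on h5.
In check: yes, from the black rook on h6.
Legal moves: Kxh6.
Count: 1.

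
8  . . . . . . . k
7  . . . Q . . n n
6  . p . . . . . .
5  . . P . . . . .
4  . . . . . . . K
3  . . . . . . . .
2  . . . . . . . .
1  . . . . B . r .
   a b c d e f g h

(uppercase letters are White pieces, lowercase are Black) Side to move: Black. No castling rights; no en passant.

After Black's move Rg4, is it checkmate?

no

After Rg4: white king on h4; in check: yes, from the black rook on g4.
White has 3 legal replies: Kxg4, Kh3, Qxg4.
In check but a legal move exists → not checkmate.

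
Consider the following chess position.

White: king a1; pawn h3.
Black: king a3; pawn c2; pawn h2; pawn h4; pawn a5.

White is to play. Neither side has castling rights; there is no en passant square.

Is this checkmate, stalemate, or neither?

White to move; white king on a1.
In check: no.
King squares — b1: attacked by Pc2; a2: attacked by Ka3; b2: attacked by Ka3.
Legal moves for White: none.
Not in check and no legal moves → stalemate.

stalemate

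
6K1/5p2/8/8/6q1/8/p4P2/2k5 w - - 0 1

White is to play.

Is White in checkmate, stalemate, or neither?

White to move; white king on g8.
In check: yes, from the black queen on g4.
Legal moves for White: Kh8, Kf8, Kh7, Kxf7.
White is in check but has 4 legal moves → neither.

neither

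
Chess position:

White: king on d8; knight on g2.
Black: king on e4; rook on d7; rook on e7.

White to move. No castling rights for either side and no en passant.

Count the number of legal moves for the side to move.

White to move; king on d8.
In check: yes, from the black rook on d7.
Legal moves: Kc8.
Count: 1.

1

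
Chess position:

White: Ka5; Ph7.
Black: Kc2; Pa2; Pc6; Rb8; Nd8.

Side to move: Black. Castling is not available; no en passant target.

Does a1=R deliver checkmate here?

After a1=R: white king on a5; in check: yes, from the black rook on a1.
King squares — a4: attacked by Ra1; b4: attacked by Rb8; b5: attacked by Pc6; a6: attacked by Ra1; b6: attacked by Rb8.
White has no legal moves → checkmate.

yes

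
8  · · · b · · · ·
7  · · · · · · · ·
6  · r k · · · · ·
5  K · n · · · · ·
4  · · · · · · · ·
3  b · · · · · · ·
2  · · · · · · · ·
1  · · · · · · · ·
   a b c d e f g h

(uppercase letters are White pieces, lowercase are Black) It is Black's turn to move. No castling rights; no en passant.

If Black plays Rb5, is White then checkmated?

yes

After Rb5: white king on a5; in check: yes, from the black rook on b5 and the black bishop on d8.
King squares — a4: attacked by Nc5; b4: attacked by Ba3; b5: attacked by Kc6; a6: attacked by Nc5; b6: attacked by Rb5.
White has no legal moves → checkmate.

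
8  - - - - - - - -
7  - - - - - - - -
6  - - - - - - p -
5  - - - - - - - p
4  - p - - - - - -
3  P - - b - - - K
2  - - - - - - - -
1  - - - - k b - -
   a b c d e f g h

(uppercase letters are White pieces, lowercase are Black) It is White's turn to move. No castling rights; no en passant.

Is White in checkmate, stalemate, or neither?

White to move; white king on h3.
In check: yes, from the black bishop on f1.
King squares — g2: attacked by Bf1; h2: available; g3: available; g4: attacked by Ph5; h4: available.
Legal moves for White: Kh4, Kg3, Kh2.
White is in check but has 3 legal moves → neither.

neither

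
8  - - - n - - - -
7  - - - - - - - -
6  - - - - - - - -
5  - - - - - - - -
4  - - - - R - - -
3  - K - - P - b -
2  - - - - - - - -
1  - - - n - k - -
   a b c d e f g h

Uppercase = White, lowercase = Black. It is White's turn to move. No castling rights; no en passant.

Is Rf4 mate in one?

no

After Rf4: black king on f1; in check: yes, from the white rook on f4.
Black has 7 legal replies: Kg2, Ke2, Kg1, Ke1, Bxf4, Bf2, Nf2.
In check but a legal move exists → not checkmate.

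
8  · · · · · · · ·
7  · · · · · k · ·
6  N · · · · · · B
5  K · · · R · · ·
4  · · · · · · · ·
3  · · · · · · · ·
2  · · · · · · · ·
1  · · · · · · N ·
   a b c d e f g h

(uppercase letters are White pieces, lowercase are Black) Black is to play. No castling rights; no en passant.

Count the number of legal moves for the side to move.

Black to move; king on f7.
In check: no.
Legal moves: Kg8, Kg6, Kf6.
Count: 3.

3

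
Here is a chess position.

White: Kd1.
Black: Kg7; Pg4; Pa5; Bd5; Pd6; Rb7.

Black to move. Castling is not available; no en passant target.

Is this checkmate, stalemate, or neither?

neither

Black to move; black king on g7.
In check: no.
Legal moves for Black include: Kh8, Kg8, Kf8, Kh7, Kf7, Kh6, Kg6, Kf6, Rb8, Rf7, Re7, Rd7, Rc7, Ra7, Rb6, Rb5, Rb4, Rb3, ... (list truncated; more exist).
Black has legal moves and is not in check → neither.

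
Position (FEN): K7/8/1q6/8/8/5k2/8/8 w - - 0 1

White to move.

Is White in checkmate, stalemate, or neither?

White to move; white king on a8.
In check: no.
King squares — a7: attacked by Qb6; b7: attacked by Qb6; b8: attacked by Qb6.
Legal moves for White: none.
Not in check and no legal moves → stalemate.

stalemate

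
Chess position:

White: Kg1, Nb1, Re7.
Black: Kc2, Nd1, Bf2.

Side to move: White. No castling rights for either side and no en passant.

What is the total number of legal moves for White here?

White to move; king on g1.
In check: yes, from the black bishop on f2.
Legal moves: Kh2, Kg2, Kh1, Kf1.
Count: 4.

4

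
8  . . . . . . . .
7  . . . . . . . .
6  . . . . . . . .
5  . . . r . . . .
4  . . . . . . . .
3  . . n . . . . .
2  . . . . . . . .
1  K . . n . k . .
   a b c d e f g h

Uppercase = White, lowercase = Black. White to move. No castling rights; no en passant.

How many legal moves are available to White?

0

White to move; king on a1.
In check: no.
Legal moves: none.
Count: 0.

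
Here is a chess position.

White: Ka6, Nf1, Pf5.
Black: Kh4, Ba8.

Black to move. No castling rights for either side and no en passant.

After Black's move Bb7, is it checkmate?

After Bb7: white king on a6; in check: yes, from the black bishop on b7.
White has 5 legal replies: Kxb7, Ka7, Kb6, Kb5, Ka5.
In check but a legal move exists → not checkmate.

no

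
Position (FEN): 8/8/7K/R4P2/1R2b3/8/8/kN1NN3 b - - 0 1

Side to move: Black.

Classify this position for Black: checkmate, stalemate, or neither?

Black to move; black king on a1.
In check: yes, from the white rook on a5.
King squares — b1: attacked by Rb4; a2: attacked by Ra5; b2: attacked by Nd1.
Legal moves for Black: none.
In check with no legal moves → checkmate.

checkmate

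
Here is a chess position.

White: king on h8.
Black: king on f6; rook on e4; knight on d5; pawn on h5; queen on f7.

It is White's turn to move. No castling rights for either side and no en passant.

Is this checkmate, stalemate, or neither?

stalemate

White to move; white king on h8.
In check: no.
King squares — g7: attacked by Kf6; h7: attacked by Qf7; g8: attacked by Qf7.
Legal moves for White: none.
Not in check and no legal moves → stalemate.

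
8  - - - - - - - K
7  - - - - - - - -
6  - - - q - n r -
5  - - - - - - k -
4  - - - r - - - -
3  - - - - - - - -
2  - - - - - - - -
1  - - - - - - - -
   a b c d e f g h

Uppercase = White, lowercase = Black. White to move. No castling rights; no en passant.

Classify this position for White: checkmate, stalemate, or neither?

White to move; white king on h8.
In check: no.
King squares — g7: attacked by Rg6; h7: attacked by Nf6; g8: attacked by Nf6.
Legal moves for White: none.
Not in check and no legal moves → stalemate.

stalemate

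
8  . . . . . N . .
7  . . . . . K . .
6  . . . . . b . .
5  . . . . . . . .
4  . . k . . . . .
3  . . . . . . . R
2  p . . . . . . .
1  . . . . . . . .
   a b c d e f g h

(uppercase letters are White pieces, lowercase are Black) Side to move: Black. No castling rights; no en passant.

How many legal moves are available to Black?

Black to move; king on c4.
In check: no.
Legal moves: Bh8, Bd8, Bg7, Be7, Bg5, Be5, Bh4, Bd4, Bc3, Bb2, Ba1, Kd5, Kc5, Kb5, Kd4, Kb4, a1=Q, a1=R, a1=B, a1=N.
Count: 20.

20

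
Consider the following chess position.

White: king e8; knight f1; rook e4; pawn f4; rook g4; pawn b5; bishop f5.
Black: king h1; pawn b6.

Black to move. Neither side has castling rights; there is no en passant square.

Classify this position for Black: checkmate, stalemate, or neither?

Black to move; black king on h1.
In check: no.
King squares — g1: attacked by Rg4; g2: attacked by Rg4; h2: attacked by Nf1.
Legal moves for Black: none.
Not in check and no legal moves → stalemate.

stalemate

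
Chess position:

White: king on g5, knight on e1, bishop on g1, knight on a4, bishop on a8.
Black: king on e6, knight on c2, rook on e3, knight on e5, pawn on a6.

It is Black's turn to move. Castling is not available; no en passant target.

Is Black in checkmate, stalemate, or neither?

Black to move; black king on e6.
In check: no.
Legal moves for Black include: Kf7, Ke7, Kd7, Kd6, Nf7+, Nd7, Ng6, Nc6, Ng4, Nc4, Nf3+, Nd3, Re4, Rh3, Rg3+, Rf3, Rd3, Rc3, ... (list truncated; more exist).
Black has legal moves and is not in check → neither.

neither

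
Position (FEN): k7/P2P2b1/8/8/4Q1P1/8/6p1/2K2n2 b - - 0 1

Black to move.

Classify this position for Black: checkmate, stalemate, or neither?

Black to move; black king on a8.
In check: yes, from the white queen on e4.
King squares — a7: available; b7: attacked by Qe4; b8: attacked by Pa7.
Legal moves for Black: Kxa7.
Black is in check but has 1 legal move → neither.

neither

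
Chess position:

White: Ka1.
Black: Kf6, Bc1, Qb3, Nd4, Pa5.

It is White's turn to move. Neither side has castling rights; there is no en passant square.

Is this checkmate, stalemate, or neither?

White to move; white king on a1.
In check: no.
King squares — b1: attacked by Qb3; a2: attacked by Qb3; b2: attacked by Bc1.
Legal moves for White: none.
Not in check and no legal moves → stalemate.

stalemate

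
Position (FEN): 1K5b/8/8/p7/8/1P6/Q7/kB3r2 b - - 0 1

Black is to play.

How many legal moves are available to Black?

0

Black to move; king on a1.
In check: yes, from the white queen on a2.
Legal moves: none.
Count: 0.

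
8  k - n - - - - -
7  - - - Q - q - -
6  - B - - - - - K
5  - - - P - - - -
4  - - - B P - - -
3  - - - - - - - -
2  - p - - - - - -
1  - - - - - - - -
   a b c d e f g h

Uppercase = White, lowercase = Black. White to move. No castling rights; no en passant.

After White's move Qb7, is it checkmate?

no

After Qb7: black king on a8; in check: yes, from the white queen on b7.
Black has 2 legal replies: Kxb7, Qxb7.
In check but a legal move exists → not checkmate.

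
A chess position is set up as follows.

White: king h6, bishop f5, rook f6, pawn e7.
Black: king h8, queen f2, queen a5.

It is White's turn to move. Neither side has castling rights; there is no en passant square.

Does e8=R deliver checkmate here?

After e8=R: black king on h8; in check: yes, from the white rook on e8.
King squares — g7: attacked by Kh6; h7: attacked by Bf5; g8: attacked by Re8.
Black has no legal moves → checkmate.

yes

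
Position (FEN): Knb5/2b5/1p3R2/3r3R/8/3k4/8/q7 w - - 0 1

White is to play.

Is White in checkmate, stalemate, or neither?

White to move; white king on a8.
In check: yes, from the black queen on a1.
King squares — a7: attacked by Qa1; b7: attacked by Bc8; b8: attacked by Bc7.
Legal moves for White: none.
In check with no legal moves → checkmate.

checkmate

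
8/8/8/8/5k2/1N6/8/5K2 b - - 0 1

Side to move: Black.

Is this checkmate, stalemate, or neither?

Black to move; black king on f4.
In check: no.
Legal moves for Black: Kg5, Kf5, Ke5, Kg4, Ke4, Kg3, Kf3, Ke3.
Black has 8 legal moves and is not in check → neither.

neither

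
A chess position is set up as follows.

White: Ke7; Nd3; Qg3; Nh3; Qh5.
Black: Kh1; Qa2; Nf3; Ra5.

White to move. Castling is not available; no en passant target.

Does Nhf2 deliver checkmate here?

After Nhf2: black king on h1; in check: yes, from the white knight on f2 and the white queen on h5.
King squares — g1: attacked by Qg3; g2: attacked by Qg3; h2: attacked by Qg3.
Black has no legal moves → checkmate.

yes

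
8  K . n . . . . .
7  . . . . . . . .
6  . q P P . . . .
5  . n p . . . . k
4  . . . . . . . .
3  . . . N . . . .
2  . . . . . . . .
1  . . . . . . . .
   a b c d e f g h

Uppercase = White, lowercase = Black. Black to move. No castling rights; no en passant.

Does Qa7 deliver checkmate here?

After Qa7: white king on a8; in check: yes, from the black queen on a7.
King squares — a7: attacked by Nb5; b7: attacked by Qa7; b8: attacked by Qa7.
White has no legal moves → checkmate.

yes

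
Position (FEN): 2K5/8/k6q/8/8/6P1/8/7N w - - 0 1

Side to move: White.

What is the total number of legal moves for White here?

White to move; king on c8.
In check: no.
Legal moves: Kd8, Kb8, Kd7, Kc7, Nf2, g4.
Count: 6.

6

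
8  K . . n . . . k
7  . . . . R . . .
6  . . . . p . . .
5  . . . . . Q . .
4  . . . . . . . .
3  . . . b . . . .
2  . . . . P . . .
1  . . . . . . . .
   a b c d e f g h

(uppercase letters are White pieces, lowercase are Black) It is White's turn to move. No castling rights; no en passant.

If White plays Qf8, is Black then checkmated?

After Qf8: black king on h8; in check: yes, from the white queen on f8.
King squares — g7: attacked by Re7; h7: attacked by Re7; g8: attacked by Qf8.
Black has no legal moves → checkmate.

yes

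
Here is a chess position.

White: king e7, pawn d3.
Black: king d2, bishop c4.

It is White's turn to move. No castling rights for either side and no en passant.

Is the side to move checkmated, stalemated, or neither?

neither

White to move; white king on e7.
In check: no.
Legal moves for White: Kf8, Ke8, Kd8, Kd7, Kf6, Kd6, dxc4, d4.
White has 8 legal moves and is not in check → neither.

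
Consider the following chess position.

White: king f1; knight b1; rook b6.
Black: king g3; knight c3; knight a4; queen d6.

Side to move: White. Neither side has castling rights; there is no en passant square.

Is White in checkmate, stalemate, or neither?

neither

White to move; white king on f1.
In check: no.
Legal moves for White: Rb8, Rb7, Rxd6, Rc6, Ra6, Rb5, Rb4, Rb3, Rb2, Kg1, Ke1, Nxc3, Na3, Nd2.
White has 14 legal moves and is not in check → neither.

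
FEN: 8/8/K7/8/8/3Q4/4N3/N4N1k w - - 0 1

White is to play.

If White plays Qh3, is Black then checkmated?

yes

After Qh3: black king on h1; in check: yes, from the white queen on h3.
King squares — g1: attacked by Ne2; g2: attacked by Qh3; h2: attacked by Nf1.
Black has no legal moves → checkmate.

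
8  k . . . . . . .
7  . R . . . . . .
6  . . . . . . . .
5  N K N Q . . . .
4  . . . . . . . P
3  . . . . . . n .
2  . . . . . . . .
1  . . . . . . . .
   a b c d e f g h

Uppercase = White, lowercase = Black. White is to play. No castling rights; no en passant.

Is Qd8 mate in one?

After Qd8: black king on a8; in check: yes, from the white queen on d8.
King squares — a7: attacked by Rb7; b7: attacked by Na5; b8: attacked by Rb7.
Black has no legal moves → checkmate.

yes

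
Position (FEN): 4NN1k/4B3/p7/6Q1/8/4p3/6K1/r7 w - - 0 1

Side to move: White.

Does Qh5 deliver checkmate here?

no

After Qh5: black king on h8; in check: yes, from the white queen on h5.
Black has 1 legal reply: Kg8.
In check but a legal move exists → not checkmate.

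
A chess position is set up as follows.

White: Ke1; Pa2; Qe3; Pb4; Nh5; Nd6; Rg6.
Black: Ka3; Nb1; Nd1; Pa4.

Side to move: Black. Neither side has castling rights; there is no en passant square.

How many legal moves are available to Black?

6

Black to move; king on a3.
In check: yes, from the white queen on e3.
Legal moves: Kxb4, Kb2, Kxa2, Nxe3, Ndc3, Nbc3.
Count: 6.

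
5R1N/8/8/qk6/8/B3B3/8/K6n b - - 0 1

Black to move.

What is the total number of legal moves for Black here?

Black to move; king on b5.
In check: no.
Legal moves: Kc6, Ka6, Kc4, Ka4, Qd8, Qa8, Qc7, Qa7, Qb6, Qa6, Qb4, Qa4, Qc3+, Qxa3+, Qd2, Qe1+, Ng3, Nf2.
Count: 18.

18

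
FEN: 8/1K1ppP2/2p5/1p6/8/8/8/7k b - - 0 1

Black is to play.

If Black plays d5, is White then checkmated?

no

After d5: white king on b7; in check: no.
White is not in check, so this cannot be checkmate.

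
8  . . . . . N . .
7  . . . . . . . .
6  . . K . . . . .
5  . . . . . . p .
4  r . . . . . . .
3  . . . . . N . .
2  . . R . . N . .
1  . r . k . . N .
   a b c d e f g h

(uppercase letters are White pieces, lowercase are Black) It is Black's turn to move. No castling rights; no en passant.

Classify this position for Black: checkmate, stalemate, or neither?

neither

Black to move; black king on d1.
In check: yes, from the white knight on f2.
Legal moves for Black: Kxc2.
Black is in check but has 1 legal move → neither.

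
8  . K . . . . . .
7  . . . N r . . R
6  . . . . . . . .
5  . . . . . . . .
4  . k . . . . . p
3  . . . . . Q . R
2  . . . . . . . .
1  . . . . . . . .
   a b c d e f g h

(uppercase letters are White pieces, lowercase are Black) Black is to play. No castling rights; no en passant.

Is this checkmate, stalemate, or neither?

Black to move; black king on b4.
In check: no.
Legal moves for Black: Re8+, Rxh7, Rg7, Rf7, Rxd7, Re6, Re5, Re4, Re3, Re2, Re1, Kb5, Ka5, Kc4, Ka4.
Black has 15 legal moves and is not in check → neither.

neither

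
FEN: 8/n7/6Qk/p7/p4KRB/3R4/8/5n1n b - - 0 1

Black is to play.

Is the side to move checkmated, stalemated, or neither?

Black to move; black king on h6.
In check: yes, from the white queen on g6.
King squares — g5: attacked by Kf4; h5: attacked by Qg6; g6: attacked by Rg4; g7: attacked by Qg6; h7: attacked by Qg6.
Legal moves for Black: none.
In check with no legal moves → checkmate.

checkmate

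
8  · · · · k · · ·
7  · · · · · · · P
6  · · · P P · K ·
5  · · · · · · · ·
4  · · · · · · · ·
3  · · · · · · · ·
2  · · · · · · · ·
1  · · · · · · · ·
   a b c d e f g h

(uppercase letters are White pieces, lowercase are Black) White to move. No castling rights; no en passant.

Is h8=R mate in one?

After h8=R: black king on e8; in check: yes, from the white rook on h8.
King squares — d7: attacked by Pe6; e7: attacked by Pd6; f7: attacked by Pe6; d8: attacked by Rh8; f8: attacked by Rh8.
Black has no legal moves → checkmate.

yes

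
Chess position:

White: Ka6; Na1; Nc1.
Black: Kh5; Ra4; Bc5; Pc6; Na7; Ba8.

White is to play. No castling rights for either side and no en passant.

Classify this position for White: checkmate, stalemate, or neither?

White to move; white king on a6.
In check: yes, from the black rook on a4.
King squares — a5: attacked by Ra4; b5: attacked by Pc6; b6: attacked by Bc5; a7: attacked by Ra4; b7: attacked by Ba8.
Legal moves for White: none.
In check with no legal moves → checkmate.

checkmate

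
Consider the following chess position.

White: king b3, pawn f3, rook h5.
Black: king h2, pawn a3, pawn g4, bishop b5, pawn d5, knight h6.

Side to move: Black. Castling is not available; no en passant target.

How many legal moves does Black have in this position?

Black to move; king on h2.
In check: yes, from the white rook on h5.
Legal moves: Kg3, Kg2, Kg1.
Count: 3.

3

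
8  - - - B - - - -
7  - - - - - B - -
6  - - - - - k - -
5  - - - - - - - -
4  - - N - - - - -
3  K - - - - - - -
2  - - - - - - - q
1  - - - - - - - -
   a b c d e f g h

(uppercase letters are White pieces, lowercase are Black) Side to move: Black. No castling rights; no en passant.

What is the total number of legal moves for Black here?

3

Black to move; king on f6.
In check: yes, from the white bishop on d8.
Legal moves: Kg7, Kxf7, Kf5.
Count: 3.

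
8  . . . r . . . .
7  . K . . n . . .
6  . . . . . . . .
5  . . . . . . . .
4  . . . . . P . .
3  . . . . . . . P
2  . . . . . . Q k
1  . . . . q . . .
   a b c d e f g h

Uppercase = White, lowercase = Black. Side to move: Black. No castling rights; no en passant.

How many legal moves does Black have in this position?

Black to move; king on h2.
In check: yes, from the white queen on g2.
Legal moves: Kxg2.
Count: 1.

1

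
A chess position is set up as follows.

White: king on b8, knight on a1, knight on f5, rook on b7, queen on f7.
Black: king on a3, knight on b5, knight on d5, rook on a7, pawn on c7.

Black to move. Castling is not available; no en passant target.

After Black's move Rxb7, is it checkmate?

no

After Rxb7: white king on b8; in check: yes, from the black rook on b7.
White has 3 legal replies: Kc8, Ka8, Kxb7.
In check but a legal move exists → not checkmate.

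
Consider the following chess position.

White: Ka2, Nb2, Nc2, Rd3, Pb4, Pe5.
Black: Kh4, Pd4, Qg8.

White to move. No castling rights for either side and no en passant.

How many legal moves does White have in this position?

6

White to move; king on a2.
In check: yes, from the black queen on g8.
Legal moves: Ka3, Kb1, Ka1, Rb3, Nc4, e6.
Count: 6.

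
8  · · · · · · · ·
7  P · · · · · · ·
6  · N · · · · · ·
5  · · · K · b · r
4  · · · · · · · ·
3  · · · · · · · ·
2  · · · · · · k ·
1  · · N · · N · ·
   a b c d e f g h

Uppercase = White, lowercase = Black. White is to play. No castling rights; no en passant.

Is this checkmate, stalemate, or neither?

neither

White to move; white king on d5.
In check: no.
Legal moves for White include: Nc8, Na8, Nd7, Nc4, Na4, Kd6, Kc6, Ke5, Kc5, Kd4, Kc4, Ng3, Ne3+, Nh2, Nd2, Nd3, Nb3, Ne2, ... (list truncated; more exist).
White has legal moves and is not in check → neither.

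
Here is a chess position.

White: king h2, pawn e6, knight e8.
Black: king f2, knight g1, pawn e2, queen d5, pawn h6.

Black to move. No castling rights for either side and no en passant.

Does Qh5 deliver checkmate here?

yes

After Qh5: white king on h2; in check: yes, from the black queen on h5.
King squares — g1: attacked by Kf2; h1: attacked by Qh5; g2: attacked by Kf2; g3: attacked by Kf2; h3: attacked by Ng1.
White has no legal moves → checkmate.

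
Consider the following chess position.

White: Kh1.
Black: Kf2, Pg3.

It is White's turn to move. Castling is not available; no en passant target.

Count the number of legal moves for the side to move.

0

White to move; king on h1.
In check: no.
Legal moves: none.
Count: 0.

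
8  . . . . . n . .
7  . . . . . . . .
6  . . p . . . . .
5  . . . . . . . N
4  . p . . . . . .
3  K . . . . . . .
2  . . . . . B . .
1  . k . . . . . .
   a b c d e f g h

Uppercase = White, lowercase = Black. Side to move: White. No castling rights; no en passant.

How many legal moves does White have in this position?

3

White to move; king on a3.
In check: yes, from the black pawn on b4.
Legal moves: Kxb4, Ka4, Kb3.
Count: 3.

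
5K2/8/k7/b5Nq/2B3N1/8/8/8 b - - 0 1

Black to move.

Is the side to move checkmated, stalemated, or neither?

neither

Black to move; black king on a6.
In check: yes, from the white bishop on c4.
Legal moves for Black: Kb7, Ka7, Kb6.
Black is in check but has 3 legal moves → neither.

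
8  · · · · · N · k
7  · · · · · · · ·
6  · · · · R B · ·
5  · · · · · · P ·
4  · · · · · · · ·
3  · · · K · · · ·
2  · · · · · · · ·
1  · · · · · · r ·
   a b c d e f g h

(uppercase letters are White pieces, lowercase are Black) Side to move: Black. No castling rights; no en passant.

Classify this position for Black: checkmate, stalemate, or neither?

Black to move; black king on h8.
In check: yes, from the white bishop on f6.
Legal moves for Black: Kg8.
Black is in check but has 1 legal move → neither.

neither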